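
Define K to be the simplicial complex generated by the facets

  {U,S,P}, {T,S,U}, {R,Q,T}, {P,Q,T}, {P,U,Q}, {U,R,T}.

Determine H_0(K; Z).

K has 6 vertices, 12 edges, 6 triangles.
rank ∂_0 = 0, rank ∂_1 = 5 ⇒ b_0 = 6 − 0 − 5 = 1; all invariant factors of ∂_1 are 1 so no torsion. So H_0 = Z.

H_0 = Z.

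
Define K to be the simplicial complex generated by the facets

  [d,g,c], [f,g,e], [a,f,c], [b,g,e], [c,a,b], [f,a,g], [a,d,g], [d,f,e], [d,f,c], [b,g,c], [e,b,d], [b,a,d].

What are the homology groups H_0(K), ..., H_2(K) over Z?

Fix the vertex order a < b < c < d < e < f < g and write every simplex with vertices in increasing order. Then dim K = 2 and the simplices of K are:

  0-simplices (7): a, b, c, d, e, f, g
  1-simplices (18): ab, ac, ad, af, ag, bc, bd, be, bg, cd, cf, cg, de, df, dg, ef, eg, fg
  2-simplices (12): abc, abd, acf, adg, afg, bcg, bde, beg, cdf, cdg, def, efg

Hence C_0 ≅ Z^7, C_1 ≅ Z^18, C_2 ≅ Z^12.

∂_1: C_1 → C_0 sends each edge [p,q] (with p < q) to q − p. For instance
  ∂ac = c − a.
As a 7×18 matrix over Z this has rank 6, with invariant factors (1,1,1,1,1,1).

The boundary map ∂_2: C_2 → C_1 maps a triangle to the signed sum of its edges. For instance
  ∂cdf = df − cf + cd,
  ∂def = ef − df + de.
This gives a 18×12 integer matrix of rank 12; reducing to Smith normal form yields diagonal entries (1,1,1,1,1,1,1,1,1,1,1,2).

Computing H_k = (kernel of ∂_k) / (image of ∂_{k+1}):

  H_0: rank C_0 − rank ∂_1 = 7 − 6 = 1, and the invariant factors of ∂_1 are all 1, so H_0 = Z.
  H_1: rank ker ∂_1 − rank ∂_2 = (18 − 6) − 12 = 0, and ∂_2 has invariant factor 2 > 1, so H_1 = Z/2.
  H_2: rank ker ∂_2 − rank ∂_3 = (12 − 12) − 0 = 0, and there is no ∂_3, so H_2 = 0.

As a check, the Euler characteristic is 7 − 18 + 12 = 1, which agrees with 1 − 0 + 0 = 1.
(K is a triangulation of the real projective plane RP^2.)

H_0 = Z,  H_1 = Z/2,  H_2 = 0.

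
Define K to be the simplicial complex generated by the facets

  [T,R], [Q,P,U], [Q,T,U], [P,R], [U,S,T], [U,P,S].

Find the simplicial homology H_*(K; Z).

K has 6 vertices, 10 edges, 4 triangles.
rank ∂_0 = 0, rank ∂_1 = 5 ⇒ b_0 = 6 − 0 − 5 = 1; all invariant factors of ∂_1 are 1 so no torsion. So H_0 ≅ Z.
rank ∂_1 = 5, rank ∂_2 = 4 ⇒ b_1 = 10 − 5 − 4 = 1; all invariant factors of ∂_2 are 1 so no torsion. So H_1 ≅ Z.
rank ∂_2 = 4, rank ∂_3 = 0 ⇒ b_2 = 4 − 4 − 0 = 0. So H_2 ≅ 0.

H_0 = Z,  H_1 = Z,  H_2 = 0.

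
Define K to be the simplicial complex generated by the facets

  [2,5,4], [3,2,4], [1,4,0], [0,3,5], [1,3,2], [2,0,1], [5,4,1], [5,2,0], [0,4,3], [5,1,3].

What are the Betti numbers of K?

b_0 = 1, b_1 = 0, b_2 = 0.

Order the vertices as 0 < 1 < 2 < 3 < 4 < 5. Listing each simplex with vertices in this order, K has dimension 2 with simplices:

  0-simplices (6): [0], [1], [2], [3], [4], [5]
  1-simplices (15): [0,1], [0,2], [0,3], [0,4], [0,5], [1,2], [1,3], [1,4], [1,5], [2,3], [2,4], [2,5], [3,4], [3,5], [4,5]
  2-simplices (10): [0,1,2], [0,1,4], [0,2,5], [0,3,4], [0,3,5], [1,2,3], [1,3,5], [1,4,5], [2,3,4], [2,4,5]

Hence C_0 ≅ Z^6, C_1 ≅ Z^15, C_2 ≅ Z^10.

Boundary ∂_1: C_1 → C_0 is given by ∂[p,q] = [q] − [p].
As a 6×15 matrix over Z this has rank 5, with invariant factors (1,1,1,1,1).

Boundary ∂_2: C_2 → C_1 maps a triangle to the signed sum of its edges. For instance
  ∂[2,3,4] = [3,4] − [2,4] + [2,3],
  ∂[1,2,3] = [2,3] − [1,3] + [1,2].
As a 15×10 matrix over Z this has rank 10, with invariant factors (1,1,1,1,1,1,1,1,1,2).

Computing H_k = (kernel of ∂_k) / (image of ∂_{k+1}):

  H_0: rank C_0 − rank ∂_1 = 6 − 5 = 1, and the invariant factors of ∂_1 are all 1, so H_0 ≅ Z.
  H_1: rank ker ∂_1 − rank ∂_2 = (15 − 5) − 10 = 0, and ∂_2 has invariant factor 2 > 1, so H_1 ≅ Z/2Z.
  H_2: rank ker ∂_2 − rank ∂_3 = (10 − 10) − 0 = 0, and there is no ∂_3, so H_2 ≅ 0.

Hence the Betti numbers are b_0 = 1, b_1 = 0, b_2 = 0.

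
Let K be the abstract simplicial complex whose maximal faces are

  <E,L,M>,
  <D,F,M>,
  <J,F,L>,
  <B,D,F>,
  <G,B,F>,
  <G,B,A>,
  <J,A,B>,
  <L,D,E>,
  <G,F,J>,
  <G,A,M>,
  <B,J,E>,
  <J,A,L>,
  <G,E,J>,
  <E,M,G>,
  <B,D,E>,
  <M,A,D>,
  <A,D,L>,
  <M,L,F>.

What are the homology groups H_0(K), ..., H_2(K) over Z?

H_0 = Z,  H_1 = Z ⊕ Z/2Z,  H_2 = 0.

K has 9 vertices, 27 edges, 18 triangles.
rank ∂_0 = 0, rank ∂_1 = 8 ⇒ b_0 = 9 − 0 − 8 = 1; all invariant factors of ∂_1 are 1 so no torsion. So H_0 = Z.
rank ∂_1 = 8, rank ∂_2 = 18 ⇒ b_1 = 27 − 8 − 18 = 1; ∂_2 has invariant factor(s) [2] giving torsion. So H_1 = Z ⊕ Z/2Z.
rank ∂_2 = 18, rank ∂_3 = 0 ⇒ b_2 = 18 − 18 − 0 = 0. So H_2 = 0.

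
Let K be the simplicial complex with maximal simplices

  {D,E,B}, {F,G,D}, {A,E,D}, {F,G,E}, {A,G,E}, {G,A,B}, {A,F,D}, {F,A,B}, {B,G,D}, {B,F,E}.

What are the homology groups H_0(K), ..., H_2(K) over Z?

Take the total order A < B < D < E < F < G on the vertex set. Then K (dimension 2) consists of the simplices:

  0-simplices (6): A, B, D, E, F, G
  1-simplices (15): AB, AD, AE, AF, AG, BD, BE, BF, BG, DE, DF, DG, EF, EG, FG
  2-simplices (10): ABF, ABG, ADE, ADF, AEG, BDE, BDG, BEF, DFG, EFG

giving chain groups C_0 ≅ Z^6, C_1 ≅ Z^15, C_2 ≅ Z^10.

Boundary ∂_1: C_1 → C_0 sends each edge [p,q] (with p < q) to q − p. For instance
  ∂BE = E − B.
The 6×15 boundary matrix has rank 5 and Smith normal form diag(1,1,1,1,1).

∂_2: C_2 → C_1 acts by ∂[p,q,r] = [q,r] − [p,r] + [p,q]. For instance
  ∂ADF = DF − AF + AD,
  ∂BDE = DE − BE + BD.
As a 15×10 matrix over Z this has rank 10, with invariant factors (1,1,1,1,1,1,1,1,1,2).

Reading off H_k = ker ∂_k / im ∂_{k+1}:

  H_0: rank C_0 − rank ∂_1 = 6 − 5 = 1, and the invariant factors of ∂_1 are all 1, so H_0 ≅ Z.
  H_1: rank ker ∂_1 − rank ∂_2 = (15 − 5) − 10 = 0, and ∂_2 has invariant factor 2 > 1, so H_1 ≅ Z_2.
  H_2: rank ker ∂_2 − rank ∂_3 = (10 − 10) − 0 = 0, and there is no ∂_3, so H_2 ≅ 0.

(K is a triangulation of the real projective plane RP^2.)

H_0 = Z,  H_1 = Z_2,  H_2 = 0.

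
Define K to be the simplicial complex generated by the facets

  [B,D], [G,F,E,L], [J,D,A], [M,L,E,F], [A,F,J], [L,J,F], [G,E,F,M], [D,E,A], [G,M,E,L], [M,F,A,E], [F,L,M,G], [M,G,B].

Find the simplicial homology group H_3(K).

Order the vertices as A < B < D < E < F < G < J < L < M. Listing each simplex with vertices in this order, K has dimension 3 with simplices:

  0-simplices (9): A, B, D, E, F, G, J, L, M
  1-simplices (22): AD, AE, AF, AJ, AM, BD, BG, BM, DE, DJ, EF, EG, EL, EM, FG, FJ, FL, FM, GL, GM, JL, LM
  2-simplices (18): ADE, ADJ, AEF, AEM, AFJ, AFM, BGM, EFG, EFL, EFM, EGL, EGM, ELM, FGL, FGM, FJL, FLM, GLM
  3-simplices (6): AEFM, EFGL, EFGM, EFLM, EGLM, FGLM

Hence C_0 ≅ Z^9, C_1 ≅ Z^22, C_2 ≅ Z^18, C_3 ≅ Z^6.

∂_1: C_1 → C_0 is given by ∂[p,q] = [q] − [p].
This gives a 9×22 integer matrix of rank 8; reducing to Smith normal form yields diagonal entries (1,1,1,1,1,1,1,1).

∂_2: C_2 → C_1 maps a triangle to the signed sum of its edges. For instance
  ∂AEF = EF − AF + AE,
  ∂ADJ = DJ − AJ + AD.
The resulting 22×18 matrix has rank 13, and its Smith normal form has invariant factors (1,1,1,1,1,1,1,1,1,1,1,1,1).

Boundary ∂_3: C_3 → C_2 sends each 3-simplex σ to the alternating sum Σ_i (−1)^i (σ with its i-th vertex removed). For instance
  ∂EFLM = FLM − ELM + EFM − EFL,
  ∂FGLM = GLM − FLM + FGM − FGL.
The 18×6 boundary matrix has rank 5 and Smith normal form diag(1,1,1,1,1).

Now H_k = ker ∂_k / im ∂_{k+1}, so:

  H_3: rank ker ∂_3 − rank ∂_4 = (6 − 5) − 0 = 1, and there is no ∂_4, so H_3 ≅ Z.

H_3 ≅ Z.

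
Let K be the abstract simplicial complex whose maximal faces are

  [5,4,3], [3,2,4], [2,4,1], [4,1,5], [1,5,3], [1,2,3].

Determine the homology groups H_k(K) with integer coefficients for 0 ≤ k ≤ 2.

K has 5 vertices, 9 edges, 6 triangles.
rank ∂_0 = 0, rank ∂_1 = 4 ⇒ b_0 = 5 − 0 − 4 = 1; all invariant factors of ∂_1 are 1 so no torsion. So H_0 ≅ Z.
rank ∂_1 = 4, rank ∂_2 = 5 ⇒ b_1 = 9 − 4 − 5 = 0; all invariant factors of ∂_2 are 1 so no torsion. So H_1 ≅ 0.
rank ∂_2 = 5, rank ∂_3 = 0 ⇒ b_2 = 6 − 5 − 0 = 1. So H_2 ≅ Z.

H_0 = Z,  H_1 = 0,  H_2 = Z.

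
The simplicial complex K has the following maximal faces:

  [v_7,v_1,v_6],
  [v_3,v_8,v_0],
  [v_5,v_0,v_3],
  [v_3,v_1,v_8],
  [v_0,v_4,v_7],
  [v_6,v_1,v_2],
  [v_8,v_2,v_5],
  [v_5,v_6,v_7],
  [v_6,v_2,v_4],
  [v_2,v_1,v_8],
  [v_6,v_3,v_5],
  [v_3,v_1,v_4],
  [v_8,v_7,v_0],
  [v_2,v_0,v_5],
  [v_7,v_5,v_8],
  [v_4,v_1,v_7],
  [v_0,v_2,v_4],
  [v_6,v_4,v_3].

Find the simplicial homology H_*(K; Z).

Fix the vertex order v_0 < v_1 < v_2 < v_3 < v_4 < v_5 < v_6 < v_7 < v_8 and write every simplex with vertices in increasing order. Then dim K = 2 and the simplices of K are:

  0-simplices (9): [v_0], [v_1], [v_2], [v_3], [v_4], [v_5], [v_6], [v_7], [v_8]
  1-simplices (27): (27 of them)
  2-simplices (18): (18 of them)

so the chain groups are C_0 ≅ Z^9, C_1 ≅ Z^27, C_2 ≅ Z^18.

∂_1: C_1 → C_0 is given by ∂[p,q] = [q] − [p]. For instance
  ∂[v_1,v_4] = [v_4] − [v_1].
The resulting 9×27 matrix has rank 8, and its Smith normal form has invariant factors (1,1,1,1,1,1,1,1).

The boundary map ∂_2: C_2 → C_1 acts by ∂[p,q,r] = [q,r] − [p,r] + [p,q]. For instance
  ∂[v_1,v_3,v_4] = [v_3,v_4] − [v_1,v_4] + [v_1,v_3],
  ∂[v_3,v_4,v_6] = [v_4,v_6] − [v_3,v_6] + [v_3,v_4].
This gives a 27×18 integer matrix of rank 18; reducing to Smith normal form yields diagonal entries (1,1,1,1,1,1,1,1,1,1,1,1,1,1,1,1,1,2).

Computing H_k = (kernel of ∂_k) / (image of ∂_{k+1}):

  H_0: rank C_0 − rank ∂_1 = 9 − 8 = 1, and the invariant factors of ∂_1 are all 1, so H_0 = Z.
  H_1: rank ker ∂_1 − rank ∂_2 = (27 − 8) − 18 = 1, and ∂_2 has invariant factor 2 > 1, so H_1 = Z ⊕ Z/2.
  H_2: rank ker ∂_2 − rank ∂_3 = (18 − 18) − 0 = 0, and there is no ∂_3, so H_2 = 0.

As a check, the Euler characteristic is 9 − 27 + 18 = 0, which agrees with 1 − 1 + 0 = 0.

H_0 ≅ Z,  H_1 ≅ Z ⊕ Z/2,  H_2 = 0.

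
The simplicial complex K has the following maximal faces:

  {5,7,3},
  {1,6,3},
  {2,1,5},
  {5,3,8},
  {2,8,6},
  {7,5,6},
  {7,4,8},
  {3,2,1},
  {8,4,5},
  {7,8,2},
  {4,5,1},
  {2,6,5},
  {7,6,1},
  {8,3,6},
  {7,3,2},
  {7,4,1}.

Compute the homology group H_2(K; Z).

K has 8 vertices, 24 edges, 16 triangles.
rank ∂_2 = 15, rank ∂_3 = 0 ⇒ b_2 = 16 − 15 − 0 = 1. So H_2 ≅ Z.

H_2 ≅ Z.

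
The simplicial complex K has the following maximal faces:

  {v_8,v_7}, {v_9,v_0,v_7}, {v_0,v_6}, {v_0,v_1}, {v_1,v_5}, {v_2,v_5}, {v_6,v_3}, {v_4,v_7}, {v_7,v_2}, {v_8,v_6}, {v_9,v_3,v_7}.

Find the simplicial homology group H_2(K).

H_2 = 0.

Take the total order v_0 < v_1 < v_2 < v_3 < v_4 < v_5 < v_6 < v_7 < v_8 < v_9 on the vertex set. Then K (dimension 2) consists of the simplices:

  0-simplices (10): [v_0], [v_1], [v_2], [v_3], [v_4], [v_5], [v_6], [v_7], [v_8], [v_9]
  1-simplices (14): [v_0,v_1], [v_0,v_6], [v_0,v_7], [v_0,v_9], [v_1,v_5], [v_2,v_5], [v_2,v_7], [v_3,v_6], [v_3,v_7], [v_3,v_9], [v_4,v_7], [v_6,v_8], [v_7,v_8], [v_7,v_9]
  2-simplices (2): [v_0,v_7,v_9], [v_3,v_7,v_9]

Hence C_0 ≅ Z^10, C_1 ≅ Z^14, C_2 ≅ Z^2.

Boundary ∂_1: C_1 → C_0 maps an edge to its endpoints' difference, ∂[p,q] = q − p. For instance
  ∂[v_1,v_5] = [v_5] − [v_1].
The resulting 10×14 matrix has rank 9, and its Smith normal form has invariant factors (1,1,1,1,1,1,1,1,1).

The boundary map ∂_2: C_2 → C_1 sends each 2-simplex [p,q,r] to [q,r] − [p,r] + [p,q]. For instance
  ∂[v_3,v_7,v_9] = [v_7,v_9] − [v_3,v_9] + [v_3,v_7],
  ∂[v_0,v_7,v_9] = [v_7,v_9] − [v_0,v_9] + [v_0,v_7].
As a 14×2 matrix over Z this has rank 2, with invariant factors (1,1).

Computing H_k = (kernel of ∂_k) / (image of ∂_{k+1}):

  H_2: rank ker ∂_2 − rank ∂_3 = (2 − 2) − 0 = 0, and there is no ∂_3, so H_2 ≅ 0.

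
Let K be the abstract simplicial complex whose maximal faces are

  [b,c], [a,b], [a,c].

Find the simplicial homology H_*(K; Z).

H_0 ≅ Z,  H_1 ≅ Z.

K has 3 vertices, 3 edges.
rank ∂_0 = 0, rank ∂_1 = 2 ⇒ b_0 = 3 − 0 − 2 = 1; all invariant factors of ∂_1 are 1 so no torsion. So H_0 = Z.
rank ∂_1 = 2, rank ∂_2 = 0 ⇒ b_1 = 3 − 2 − 0 = 1. So H_1 = Z.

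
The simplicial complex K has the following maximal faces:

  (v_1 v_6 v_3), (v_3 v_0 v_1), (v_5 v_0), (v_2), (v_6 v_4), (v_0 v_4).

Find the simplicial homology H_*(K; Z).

We work with the vertex ordering v_0 < v_1 < v_2 < v_3 < v_4 < v_5 < v_6. The simplices of K, each written with vertices in increasing order, are:

  0-simplices (7): [v_0], [v_1], [v_2], [v_3], [v_4], [v_5], [v_6]
  1-simplices (8): [v_0,v_1], [v_0,v_3], [v_0,v_4], [v_0,v_5], [v_1,v_3], [v_1,v_6], [v_3,v_6], [v_4,v_6]
  2-simplices (2): [v_0,v_1,v_3], [v_1,v_3,v_6]

Hence C_0 ≅ Z^7, C_1 ≅ Z^8, C_2 ≅ Z^2.

∂_1: C_1 → C_0 is given by ∂[p,q] = [q] − [p].
The resulting 7×8 matrix has rank 5, and its Smith normal form has invariant factors (1,1,1,1,1).

∂_2: C_2 → C_1 sends each 2-simplex [p,q,r] to [q,r] − [p,r] + [p,q]. For instance
  ∂[v_1,v_3,v_6] = [v_3,v_6] − [v_1,v_6] + [v_1,v_3],
  ∂[v_0,v_1,v_3] = [v_1,v_3] − [v_0,v_3] + [v_0,v_1].
As a 8×2 matrix over Z this has rank 2, with invariant factors (1,1).

Reading off H_k = ker ∂_k / im ∂_{k+1}:

  H_0: rank C_0 − rank ∂_1 = 7 − 5 = 2, and the invariant factors of ∂_1 are all 1, so H_0 ≅ Z^2.
  H_1: rank ker ∂_1 − rank ∂_2 = (8 − 5) − 2 = 1, and the invariant factors of ∂_2 are all 1, so H_1 ≅ Z.
  H_2: rank ker ∂_2 − rank ∂_3 = (2 − 2) − 0 = 0, and there is no ∂_3, so H_2 ≅ 0.

H_0 = Z^2,  H_1 = Z,  H_2 = 0.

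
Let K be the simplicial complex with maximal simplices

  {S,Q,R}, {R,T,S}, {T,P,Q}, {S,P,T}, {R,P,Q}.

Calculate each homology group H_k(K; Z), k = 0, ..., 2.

H_0 ≅ Z,  H_1 ≅ Z,  H_2 = 0.

Order the vertices as P < Q < R < S < T. Listing each simplex with vertices in this order, K has dimension 2 with simplices:

  0-simplices (5): P, Q, R, S, T
  1-simplices (10): PQ, PR, PS, PT, QR, QS, QT, RS, RT, ST
  2-simplices (5): PQR, PQT, PST, QRS, RST

so the chain groups are C_0 ≅ Z^5, C_1 ≅ Z^10, C_2 ≅ Z^5.

The boundary map ∂_1: C_1 → C_0 sends each edge [p,q] (with p < q) to q − p.
The resulting 5×10 matrix has rank 4, and its Smith normal form has invariant factors (1,1,1,1).

Boundary ∂_2: C_2 → C_1 maps a triangle to the signed sum of its edges. For instance
  ∂RST = ST − RT + RS,
  ∂PQR = QR − PR + PQ.
This gives a 10×5 integer matrix of rank 5; reducing to Smith normal form yields diagonal entries (1,1,1,1,1).

From H_k ≅ ker(∂_k) / im(∂_{k+1}) we obtain:

  H_0: rank C_0 − rank ∂_1 = 5 − 4 = 1, and the invariant factors of ∂_1 are all 1, so H_0 = Z.
  H_1: rank ker ∂_1 − rank ∂_2 = (10 − 4) − 5 = 1, and the invariant factors of ∂_2 are all 1, so H_1 = Z.
  H_2: rank ker ∂_2 − rank ∂_3 = (5 − 5) − 0 = 0, and there is no ∂_3, so H_2 = 0.

As a check, the Euler characteristic is 5 − 10 + 5 = 0, which agrees with 1 − 1 + 0 = 0.
(K is a triangulation of the Möbius band.)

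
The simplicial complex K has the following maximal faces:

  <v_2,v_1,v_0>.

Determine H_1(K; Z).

Order the vertices as v_0 < v_1 < v_2. Listing each simplex with vertices in this order, K has dimension 2 with simplices:

  0-simplices (3): [v_0], [v_1], [v_2]
  1-simplices (3): [v_0,v_1], [v_0,v_2], [v_1,v_2]
  2-simplices (1): [v_0,v_1,v_2]

Hence C_0 ≅ Z^3, C_1 ≅ Z^3, C_2 ≅ Z^1.

The boundary map ∂_1: C_1 → C_0 maps an edge to its endpoints' difference, ∂[p,q] = q − p.
As a 3×3 matrix over Z this has rank 2, with invariant factors (1,1).

The boundary map ∂_2: C_2 → C_1 acts by ∂[p,q,r] = [q,r] − [p,r] + [p,q]. For instance
  ∂[v_0,v_1,v_2] = [v_1,v_2] − [v_0,v_2] + [v_0,v_1].
The 3×1 boundary matrix has rank 1 and Smith normal form diag(1).

Computing H_k = (kernel of ∂_k) / (image of ∂_{k+1}):

  H_1: rank ker ∂_1 − rank ∂_2 = (3 − 2) − 1 = 0, and the invariant factors of ∂_2 are all 1, so H_1 = 0.

(K is a triangulation of the 2-simplex.)

H_1 = 0.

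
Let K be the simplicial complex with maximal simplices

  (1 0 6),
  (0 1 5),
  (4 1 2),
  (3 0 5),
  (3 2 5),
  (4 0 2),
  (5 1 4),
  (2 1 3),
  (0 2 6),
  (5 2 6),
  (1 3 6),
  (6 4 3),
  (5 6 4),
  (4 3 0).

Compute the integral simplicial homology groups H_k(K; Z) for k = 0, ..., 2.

We work with the vertex ordering 0 < 1 < 2 < 3 < 4 < 5 < 6. The simplices of K, each written with vertices in increasing order, are:

  0-simplices (7): [0], [1], [2], [3], [4], [5], [6]
  1-simplices (21): [0,1], [0,2], [0,3], [0,4], [0,5], [0,6], [1,2], [1,3], [1,4], [1,5], [1,6], [2,3], [2,4], [2,5], [2,6], [3,4], [3,5], [3,6], [4,5], [4,6], [5,6]
  2-simplices (14): [0,1,5], [0,1,6], [0,2,4], [0,2,6], [0,3,4], [0,3,5], [1,2,3], [1,2,4], [1,3,6], [1,4,5], [2,3,5], [2,5,6], [3,4,6], [4,5,6]

giving chain groups C_0 ≅ Z^7, C_1 ≅ Z^21, C_2 ≅ Z^14.

The boundary map ∂_1: C_1 → C_0 sends each edge [p,q] (with p < q) to q − p. For instance
  ∂[2,3] = [3] − [2].
The 7×21 boundary matrix has rank 6 and Smith normal form diag(1,1,1,1,1,1).

Boundary ∂_2: C_2 → C_1 maps a triangle to the signed sum of its edges. For instance
  ∂[0,2,6] = [2,6] − [0,6] + [0,2],
  ∂[1,3,6] = [3,6] − [1,6] + [1,3].
The resulting 21×14 matrix has rank 13, and its Smith normal form has invariant factors (1,1,1,1,1,1,1,1,1,1,1,1,1).

Computing H_k = (kernel of ∂_k) / (image of ∂_{k+1}):

  H_0: rank C_0 − rank ∂_1 = 7 − 6 = 1, and the invariant factors of ∂_1 are all 1, so H_0 = Z.
  H_1: rank ker ∂_1 − rank ∂_2 = (21 − 6) − 13 = 2, and the invariant factors of ∂_2 are all 1, so H_1 = Z^2.
  H_2: rank ker ∂_2 − rank ∂_3 = (14 − 13) − 0 = 1, and there is no ∂_3, so H_2 = Z.

As a check, the Euler characteristic is 7 − 21 + 14 = 0, which agrees with 1 − 2 + 1 = 0.
(K is a triangulation of the torus T^2.)

H_0 = Z,  H_1 = Z^2,  H_2 = Z.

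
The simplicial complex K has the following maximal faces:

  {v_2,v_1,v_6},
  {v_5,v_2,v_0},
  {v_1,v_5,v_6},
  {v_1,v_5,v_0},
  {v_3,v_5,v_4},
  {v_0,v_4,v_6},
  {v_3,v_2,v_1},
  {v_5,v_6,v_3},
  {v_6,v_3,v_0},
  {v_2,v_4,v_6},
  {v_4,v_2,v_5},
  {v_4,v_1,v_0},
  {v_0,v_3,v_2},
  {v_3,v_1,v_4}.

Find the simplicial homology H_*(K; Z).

We work with the vertex ordering v_0 < v_1 < v_2 < v_3 < v_4 < v_5 < v_6. The simplices of K, each written with vertices in increasing order, are:

  0-simplices (7): [v_0], [v_1], [v_2], [v_3], [v_4], [v_5], [v_6]
  1-simplices (21): (21 of them)
  2-simplices (14): (14 of them)

Hence C_0 ≅ Z^7, C_1 ≅ Z^21, C_2 ≅ Z^14.

The boundary map ∂_1: C_1 → C_0 is given by ∂[p,q] = [q] − [p]. For instance
  ∂[v_1,v_2] = [v_2] − [v_1].
The resulting 7×21 matrix has rank 6, and its Smith normal form has invariant factors (1,1,1,1,1,1).

The boundary map ∂_2: C_2 → C_1 sends each 2-simplex [p,q,r] to [q,r] − [p,r] + [p,q]. For instance
  ∂[v_3,v_5,v_6] = [v_5,v_6] − [v_3,v_6] + [v_3,v_5],
  ∂[v_1,v_3,v_4] = [v_3,v_4] − [v_1,v_4] + [v_1,v_3].
The 21×14 boundary matrix has rank 13 and Smith normal form diag(1,1,1,1,1,1,1,1,1,1,1,1,1).

Computing H_k = (kernel of ∂_k) / (image of ∂_{k+1}):

  H_0: rank C_0 − rank ∂_1 = 7 − 6 = 1, and the invariant factors of ∂_1 are all 1, so H_0 ≅ Z.
  H_1: rank ker ∂_1 − rank ∂_2 = (21 − 6) − 13 = 2, and the invariant factors of ∂_2 are all 1, so H_1 ≅ Z^2.
  H_2: rank ker ∂_2 − rank ∂_3 = (14 − 13) − 0 = 1, and there is no ∂_3, so H_2 ≅ Z.

As a check, the Euler characteristic is 7 − 21 + 14 = 0, which agrees with 1 − 2 + 1 = 0.

H_0 = Z,  H_1 = Z^2,  H_2 = Z.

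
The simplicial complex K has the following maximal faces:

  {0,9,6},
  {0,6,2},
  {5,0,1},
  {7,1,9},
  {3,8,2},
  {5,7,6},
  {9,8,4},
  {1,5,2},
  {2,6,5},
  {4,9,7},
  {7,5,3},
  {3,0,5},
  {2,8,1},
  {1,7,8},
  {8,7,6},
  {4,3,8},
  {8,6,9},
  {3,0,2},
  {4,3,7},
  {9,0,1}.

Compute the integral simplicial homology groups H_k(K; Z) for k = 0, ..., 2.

K has 10 vertices, 30 edges, 20 triangles.
rank ∂_0 = 0, rank ∂_1 = 9 ⇒ b_0 = 10 − 0 − 9 = 1; all invariant factors of ∂_1 are 1 so no torsion. So H_0 = Z.
rank ∂_1 = 9, rank ∂_2 = 20 ⇒ b_1 = 30 − 9 − 20 = 1; ∂_2 has invariant factor(s) [2] giving torsion. So H_1 = Z ⊕ Z/2.
rank ∂_2 = 20, rank ∂_3 = 0 ⇒ b_2 = 20 − 20 − 0 = 0. So H_2 = 0.

H_0 ≅ Z,  H_1 ≅ Z ⊕ Z/2,  H_2 = 0.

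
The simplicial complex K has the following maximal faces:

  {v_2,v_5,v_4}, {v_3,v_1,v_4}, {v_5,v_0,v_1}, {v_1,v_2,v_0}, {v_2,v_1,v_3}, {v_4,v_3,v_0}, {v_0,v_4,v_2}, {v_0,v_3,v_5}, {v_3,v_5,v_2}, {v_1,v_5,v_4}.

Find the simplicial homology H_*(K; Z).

H_0 ≅ Z,  H_1 ≅ Z/2,  H_2 = 0.

K has 6 vertices, 15 edges, 10 triangles.
rank ∂_0 = 0, rank ∂_1 = 5 ⇒ b_0 = 6 − 0 − 5 = 1; all invariant factors of ∂_1 are 1 so no torsion. So H_0 ≅ Z.
rank ∂_1 = 5, rank ∂_2 = 10 ⇒ b_1 = 15 − 5 − 10 = 0; ∂_2 has invariant factor(s) [2] giving torsion. So H_1 ≅ Z/2.
rank ∂_2 = 10, rank ∂_3 = 0 ⇒ b_2 = 10 − 10 − 0 = 0. So H_2 ≅ 0.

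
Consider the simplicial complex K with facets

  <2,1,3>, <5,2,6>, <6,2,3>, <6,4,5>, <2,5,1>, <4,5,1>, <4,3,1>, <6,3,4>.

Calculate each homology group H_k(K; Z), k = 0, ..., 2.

Fix the vertex order 1 < 2 < 3 < 4 < 5 < 6 and write every simplex with vertices in increasing order. Then dim K = 2 and the simplices of K are:

  0-simplices (6): [1], [2], [3], [4], [5], [6]
  1-simplices (12): [1,2], [1,3], [1,4], [1,5], [2,3], [2,5], [2,6], [3,4], [3,6], [4,5], [4,6], [5,6]
  2-simplices (8): [1,2,3], [1,2,5], [1,3,4], [1,4,5], [2,3,6], [2,5,6], [3,4,6], [4,5,6]

giving chain groups C_0 ≅ Z^6, C_1 ≅ Z^12, C_2 ≅ Z^8.

The boundary map ∂_1: C_1 → C_0 is given by ∂[p,q] = [q] − [p]. For instance
  ∂[4,6] = [6] − [4].
The 6×12 boundary matrix has rank 5 and Smith normal form diag(1,1,1,1,1).

Boundary ∂_2: C_2 → C_1 acts by ∂[p,q,r] = [q,r] − [p,r] + [p,q]. For instance
  ∂[1,2,3] = [2,3] − [1,3] + [1,2],
  ∂[2,5,6] = [5,6] − [2,6] + [2,5].
The resulting 12×8 matrix has rank 7, and its Smith normal form has invariant factors (1,1,1,1,1,1,1).

Computing H_k = (kernel of ∂_k) / (image of ∂_{k+1}):

  H_0: rank C_0 − rank ∂_1 = 6 − 5 = 1, and the invariant factors of ∂_1 are all 1, so H_0 ≅ Z.
  H_1: rank ker ∂_1 − rank ∂_2 = (12 − 5) − 7 = 0, and the invariant factors of ∂_2 are all 1, so H_1 ≅ 0.
  H_2: rank ker ∂_2 − rank ∂_3 = (8 − 7) − 0 = 1, and there is no ∂_3, so H_2 ≅ Z.

As a check, the Euler characteristic is 6 − 12 + 8 = 2, which agrees with 1 − 0 + 1 = 2.
(K is a triangulation of the 2-sphere S^2.)

H_0 ≅ Z,  H_1 = 0,  H_2 ≅ Z.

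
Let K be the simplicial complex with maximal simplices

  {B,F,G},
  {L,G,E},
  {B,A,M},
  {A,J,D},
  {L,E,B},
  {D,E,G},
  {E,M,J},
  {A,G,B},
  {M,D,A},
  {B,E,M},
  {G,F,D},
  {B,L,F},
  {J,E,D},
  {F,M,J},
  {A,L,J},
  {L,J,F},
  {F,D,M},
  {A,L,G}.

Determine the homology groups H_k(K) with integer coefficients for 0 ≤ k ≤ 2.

Order the vertices as A < B < D < E < F < G < J < L < M. Listing each simplex with vertices in this order, K has dimension 2 with simplices:

  0-simplices (9): A, B, D, E, F, G, J, L, M
  1-simplices (27): AB, AD, AG, AJ, AL, AM, BE, BF, BG, BL, BM, DE, DF, DG, DJ, DM, EG, EJ, EL, EM, FG, FJ, FL, FM, GL, JL, JM
  2-simplices (18): ABG, ABM, ADJ, ADM, AGL, AJL, BEL, BEM, BFG, BFL, DEG, DEJ, DFG, DFM, EGL, EJM, FJL, FJM

giving chain groups C_0 ≅ Z^9, C_1 ≅ Z^27, C_2 ≅ Z^18.

∂_1: C_1 → C_0 maps an edge to its endpoints' difference, ∂[p,q] = q − p. For instance
  ∂JM = M − J.
The resulting 9×27 matrix has rank 8, and its Smith normal form has invariant factors (1,1,1,1,1,1,1,1).

The boundary map ∂_2: C_2 → C_1 maps a triangle to the signed sum of its edges. For instance
  ∂FJL = JL − FL + FJ,
  ∂ADM = DM − AM + AD.
This gives a 27×18 integer matrix of rank 18; reducing to Smith normal form yields diagonal entries (1,1,1,1,1,1,1,1,1,1,1,1,1,1,1,1,1,2).

From H_k ≅ ker(∂_k) / im(∂_{k+1}) we obtain:

  H_0: rank C_0 − rank ∂_1 = 9 − 8 = 1, and the invariant factors of ∂_1 are all 1, so H_0 ≅ Z.
  H_1: rank ker ∂_1 − rank ∂_2 = (27 − 8) − 18 = 1, and ∂_2 has invariant factor 2 > 1, so H_1 ≅ Z ⊕ Z/2.
  H_2: rank ker ∂_2 − rank ∂_3 = (18 − 18) − 0 = 0, and there is no ∂_3, so H_2 ≅ 0.

H_0 = Z,  H_1 = Z ⊕ Z/2,  H_2 = 0.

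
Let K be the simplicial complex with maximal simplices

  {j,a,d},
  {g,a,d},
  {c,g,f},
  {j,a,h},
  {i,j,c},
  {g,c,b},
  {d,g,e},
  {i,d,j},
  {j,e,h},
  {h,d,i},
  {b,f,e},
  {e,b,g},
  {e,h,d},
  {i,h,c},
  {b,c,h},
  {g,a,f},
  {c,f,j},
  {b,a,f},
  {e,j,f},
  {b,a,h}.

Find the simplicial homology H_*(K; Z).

Order the vertices as a < b < c < d < e < f < g < h < i < j. Listing each simplex with vertices in this order, K has dimension 2 with simplices:

  0-simplices (10): a, b, c, d, e, f, g, h, i, j
  1-simplices (30): ab, ad, af, ag, ah, aj, bc, be, bf, bg, bh, cf, cg, ch, ci, cj, de, dg, dh, di, dj, ef, eg, eh, ej, fg, fj, hi, hj, ij
  2-simplices (20): abf, abh, adg, adj, afg, ahj, bcg, bch, bef, beg, cfg, cfj, chi, cij, deg, deh, dhi, dij, efj, ehj

so the chain groups are C_0 ≅ Z^10, C_1 ≅ Z^30, C_2 ≅ Z^20.

∂_1: C_1 → C_0 sends each edge [p,q] (with p < q) to q − p. For instance
  ∂af = f − a.
This gives a 10×30 integer matrix of rank 9; reducing to Smith normal form yields diagonal entries (1,1,1,1,1,1,1,1,1).

The boundary map ∂_2: C_2 → C_1 acts by ∂[p,q,r] = [q,r] − [p,r] + [p,q]. For instance
  ∂abf = bf − af + ab,
  ∂chi = hi − ci + ch.
As a 30×20 matrix over Z this has rank 20, with invariant factors (1,1,1,1,1,1,1,1,1,1,1,1,1,1,1,1,1,1,1,2).

From H_k ≅ ker(∂_k) / im(∂_{k+1}) we obtain:

  H_0: rank C_0 − rank ∂_1 = 10 − 9 = 1, and the invariant factors of ∂_1 are all 1, so H_0 ≅ Z.
  H_1: rank ker ∂_1 − rank ∂_2 = (30 − 9) − 20 = 1, and ∂_2 has invariant factor 2 > 1, so H_1 ≅ Z ⊕ Z/2.
  H_2: rank ker ∂_2 − rank ∂_3 = (20 − 20) − 0 = 0, and there is no ∂_3, so H_2 ≅ 0.

H_0 ≅ Z,  H_1 ≅ Z ⊕ Z/2,  H_2 = 0.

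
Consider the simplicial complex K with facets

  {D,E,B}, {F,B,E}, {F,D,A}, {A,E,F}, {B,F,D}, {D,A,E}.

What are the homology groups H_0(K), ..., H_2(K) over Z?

H_0 = Z,  H_1 = 0,  H_2 = Z.

Fix the vertex order A < B < D < E < F and write every simplex with vertices in increasing order. Then dim K = 2 and the simplices of K are:

  0-simplices (5): A, B, D, E, F
  1-simplices (9): AD, AE, AF, BD, BE, BF, DE, DF, EF
  2-simplices (6): ADE, ADF, AEF, BDE, BDF, BEF

giving chain groups C_0 ≅ Z^5, C_1 ≅ Z^9, C_2 ≅ Z^6.

∂_1: C_1 → C_0 maps an edge to its endpoints' difference, ∂[p,q] = q − p. For instance
  ∂DF = F − D.
The 5×9 boundary matrix has rank 4 and Smith normal form diag(1,1,1,1).

Boundary ∂_2: C_2 → C_1 acts by ∂[p,q,r] = [q,r] − [p,r] + [p,q]. For instance
  ∂BDE = DE − BE + BD,
  ∂ADF = DF − AF + AD.
The resulting 9×6 matrix has rank 5, and its Smith normal form has invariant factors (1,1,1,1,1).

Now H_k = ker ∂_k / im ∂_{k+1}, so:

  H_0: rank C_0 − rank ∂_1 = 5 − 4 = 1, and the invariant factors of ∂_1 are all 1, so H_0 = Z.
  H_1: rank ker ∂_1 − rank ∂_2 = (9 − 4) − 5 = 0, and the invariant factors of ∂_2 are all 1, so H_1 = 0.
  H_2: rank ker ∂_2 − rank ∂_3 = (6 − 5) − 0 = 1, and there is no ∂_3, so H_2 = Z.

As a check, the Euler characteristic is 5 − 9 + 6 = 2, which agrees with 1 − 0 + 1 = 2.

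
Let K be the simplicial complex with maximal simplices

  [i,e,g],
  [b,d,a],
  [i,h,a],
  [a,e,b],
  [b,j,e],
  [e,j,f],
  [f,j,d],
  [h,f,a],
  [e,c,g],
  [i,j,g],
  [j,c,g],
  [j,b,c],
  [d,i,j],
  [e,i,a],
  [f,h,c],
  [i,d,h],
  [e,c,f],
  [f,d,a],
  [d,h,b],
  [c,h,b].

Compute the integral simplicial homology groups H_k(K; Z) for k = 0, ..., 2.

Order the vertices as a < b < c < d < e < f < g < h < i < j. Listing each simplex with vertices in this order, K has dimension 2 with simplices:

  0-simplices (10): a, b, c, d, e, f, g, h, i, j
  1-simplices (30): ab, ad, ae, af, ah, ai, bc, bd, be, bh, bj, ce, cf, cg, ch, cj, df, dh, di, dj, ef, eg, ei, ej, fh, fj, gi, gj, hi, ij
  2-simplices (20): abd, abe, adf, aei, afh, ahi, bch, bcj, bdh, bej, cef, ceg, cfh, cgj, dfj, dhi, dij, efj, egi, gij

so the chain groups are C_0 ≅ Z^10, C_1 ≅ Z^30, C_2 ≅ Z^20.

Boundary ∂_1: C_1 → C_0 is given by ∂[p,q] = [q] − [p]. For instance
  ∂di = i − d.
This gives a 10×30 integer matrix of rank 9; reducing to Smith normal form yields diagonal entries (1,1,1,1,1,1,1,1,1).

∂_2: C_2 → C_1 acts by ∂[p,q,r] = [q,r] − [p,r] + [p,q]. For instance
  ∂efj = fj − ej + ef,
  ∂bdh = dh − bh + bd.
The resulting 30×20 matrix has rank 20, and its Smith normal form has invariant factors (1,1,1,1,1,1,1,1,1,1,1,1,1,1,1,1,1,1,1,2).

Reading off H_k = ker ∂_k / im ∂_{k+1}:

  H_0: rank C_0 − rank ∂_1 = 10 − 9 = 1, and the invariant factors of ∂_1 are all 1, so H_0 ≅ Z.
  H_1: rank ker ∂_1 − rank ∂_2 = (30 − 9) − 20 = 1, and ∂_2 has invariant factor 2 > 1, so H_1 ≅ Z × Z/2.
  H_2: rank ker ∂_2 − rank ∂_3 = (20 − 20) − 0 = 0, and there is no ∂_3, so H_2 ≅ 0.

H_0 ≅ Z,  H_1 ≅ Z × Z/2,  H_2 = 0.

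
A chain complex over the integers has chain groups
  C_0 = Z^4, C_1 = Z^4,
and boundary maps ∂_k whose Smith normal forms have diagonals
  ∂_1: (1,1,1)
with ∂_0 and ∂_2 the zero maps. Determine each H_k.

H_0 = Z,  H_1 = Z.

H_0: b_0 = 4 − 0 − 3 = 1; torsion from ∂_1 factors > 1: none. So H_0 = Z.
H_1: b_1 = 4 − 3 − 0 = 1; torsion from ∂_2 factors > 1: none. So H_1 = Z.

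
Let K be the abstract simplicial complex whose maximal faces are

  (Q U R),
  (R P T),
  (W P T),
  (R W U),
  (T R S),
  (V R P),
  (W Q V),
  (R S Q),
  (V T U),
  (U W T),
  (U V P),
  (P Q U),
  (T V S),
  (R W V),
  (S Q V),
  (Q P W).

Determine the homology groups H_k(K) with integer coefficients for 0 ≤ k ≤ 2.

Order the vertices as P < Q < R < S < T < U < V < W. Listing each simplex with vertices in this order, K has dimension 2 with simplices:

  0-simplices (8): P, Q, R, S, T, U, V, W
  1-simplices (24): PQ, PR, PT, PU, PV, PW, QR, QS, QU, QV, QW, RS, RT, RU, RV, RW, ST, SV, TU, TV, TW, UV, UW, VW
  2-simplices (16): PQU, PQW, PRT, PRV, PTW, PUV, QRS, QRU, QSV, QVW, RST, RUW, RVW, STV, TUV, TUW

giving chain groups C_0 ≅ Z^8, C_1 ≅ Z^24, C_2 ≅ Z^16.

Boundary ∂_1: C_1 → C_0 sends each edge [p,q] (with p < q) to q − p. For instance
  ∂SV = V − S.
As a 8×24 matrix over Z this has rank 7, with invariant factors (1,1,1,1,1,1,1).

∂_2: C_2 → C_1 sends each 2-simplex [p,q,r] to [q,r] − [p,r] + [p,q]. For instance
  ∂TUW = UW − TW + TU,
  ∂QRU = RU − QU + QR.
The resulting 24×16 matrix has rank 15, and its Smith normal form has invariant factors (1,1,1,1,1,1,1,1,1,1,1,1,1,1,1).

From H_k ≅ ker(∂_k) / im(∂_{k+1}) we obtain:

  H_0: rank C_0 − rank ∂_1 = 8 − 7 = 1, and the invariant factors of ∂_1 are all 1, so H_0 = Z.
  H_1: rank ker ∂_1 − rank ∂_2 = (24 − 7) − 15 = 2, and the invariant factors of ∂_2 are all 1, so H_1 = Z^2.
  H_2: rank ker ∂_2 − rank ∂_3 = (16 − 15) − 0 = 1, and there is no ∂_3, so H_2 = Z.

As a check, the Euler characteristic is 8 − 24 + 16 = 0, which agrees with 1 − 2 + 1 = 0.
(K is a triangulation of the torus T^2.)

H_0 ≅ Z,  H_1 ≅ Z^2,  H_2 ≅ Z.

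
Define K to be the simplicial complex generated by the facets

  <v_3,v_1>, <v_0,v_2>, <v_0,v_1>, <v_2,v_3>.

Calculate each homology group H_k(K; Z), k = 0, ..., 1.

K has 4 vertices, 4 edges.
rank ∂_0 = 0, rank ∂_1 = 3 ⇒ b_0 = 4 − 0 − 3 = 1; all invariant factors of ∂_1 are 1 so no torsion. So H_0 = Z.
rank ∂_1 = 3, rank ∂_2 = 0 ⇒ b_1 = 4 − 3 − 0 = 1. So H_1 = Z.

H_0 = Z,  H_1 = Z.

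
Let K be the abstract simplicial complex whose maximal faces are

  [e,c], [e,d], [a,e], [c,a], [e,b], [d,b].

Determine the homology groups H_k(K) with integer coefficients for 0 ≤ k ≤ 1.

Order the vertices as a < b < c < d < e. Listing each simplex with vertices in this order, K has dimension 1 with simplices:

  0-simplices (5): a, b, c, d, e
  1-simplices (6): ac, ae, bd, be, ce, de

so the chain groups are C_0 ≅ Z^5, C_1 ≅ Z^6.

Boundary ∂_1: C_1 → C_0 sends each edge [p,q] (with p < q) to q − p. For instance
  ∂bd = d − b.
The 5×6 boundary matrix has rank 4 and Smith normal form diag(1,1,1,1).

Reading off H_k = ker ∂_k / im ∂_{k+1}:

  H_0: rank C_0 − rank ∂_1 = 5 − 4 = 1, and the invariant factors of ∂_1 are all 1, so H_0 = Z.
  H_1: rank ker ∂_1 − rank ∂_2 = (6 − 4) − 0 = 2, and there is no ∂_2, so H_1 = Z^2.

As a check, the Euler characteristic is 5 − 6 = -1, which agrees with 1 − 2 = -1.

H_0 ≅ Z,  H_1 ≅ Z^2.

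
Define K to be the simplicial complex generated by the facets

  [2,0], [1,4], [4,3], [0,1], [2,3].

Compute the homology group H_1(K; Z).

Fix the vertex order 0 < 1 < 2 < 3 < 4 and write every simplex with vertices in increasing order. Then dim K = 1 and the simplices of K are:

  0-simplices (5): [0], [1], [2], [3], [4]
  1-simplices (5): [0,1], [0,2], [1,4], [2,3], [3,4]

Hence C_0 ≅ Z^5, C_1 ≅ Z^5.

∂_1: C_1 → C_0 sends each edge [p,q] (with p < q) to q − p.
The 5×5 boundary matrix has rank 4 and Smith normal form diag(1,1,1,1).

Reading off H_k = ker ∂_k / im ∂_{k+1}:

  H_1: rank ker ∂_1 − rank ∂_2 = (5 − 4) − 0 = 1, and there is no ∂_2, so H_1 = Z.

(K is a triangulation of the circle S^1.)

H_1 ≅ Z.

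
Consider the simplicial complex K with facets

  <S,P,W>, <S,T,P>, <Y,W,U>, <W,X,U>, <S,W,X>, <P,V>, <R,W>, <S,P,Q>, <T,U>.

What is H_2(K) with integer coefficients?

H_2 = 0.

We work with the vertex ordering P < Q < R < S < T < U < V < W < X < Y. The simplices of K, each written with vertices in increasing order, are:

  0-simplices (10): P, Q, R, S, T, U, V, W, X, Y
  1-simplices (16): PQ, PS, PT, PV, PW, QS, RW, ST, SW, SX, TU, UW, UX, UY, WX, WY
  2-simplices (6): PQS, PST, PSW, SWX, UWX, UWY

so the chain groups are C_0 ≅ Z^10, C_1 ≅ Z^16, C_2 ≅ Z^6.

Boundary ∂_1: C_1 → C_0 is given by ∂[p,q] = [q] − [p].
This gives a 10×16 integer matrix of rank 9; reducing to Smith normal form yields diagonal entries (1,1,1,1,1,1,1,1,1).

Boundary ∂_2: C_2 → C_1 maps a triangle to the signed sum of its edges. For instance
  ∂SWX = WX − SX + SW,
  ∂PST = ST − PT + PS.
The 16×6 boundary matrix has rank 6 and Smith normal form diag(1,1,1,1,1,1).

Now H_k = ker ∂_k / im ∂_{k+1}, so:

  H_2: rank ker ∂_2 − rank ∂_3 = (6 − 6) − 0 = 0, and there is no ∂_3, so H_2 = 0.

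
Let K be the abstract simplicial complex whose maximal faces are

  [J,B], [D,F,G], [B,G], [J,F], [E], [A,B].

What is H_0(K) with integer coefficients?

H_0 ≅ Z^2.

K has 7 vertices, 7 edges, 1 triangle.
rank ∂_0 = 0, rank ∂_1 = 5 ⇒ b_0 = 7 − 0 − 5 = 2; all invariant factors of ∂_1 are 1 so no torsion. So H_0 ≅ Z^2.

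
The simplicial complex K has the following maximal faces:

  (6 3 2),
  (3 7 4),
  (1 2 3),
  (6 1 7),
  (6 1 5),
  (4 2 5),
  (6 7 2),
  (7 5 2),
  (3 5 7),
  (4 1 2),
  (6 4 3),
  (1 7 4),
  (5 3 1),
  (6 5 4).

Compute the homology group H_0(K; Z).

Fix the vertex order 1 < 2 < 3 < 4 < 5 < 6 < 7 and write every simplex with vertices in increasing order. Then dim K = 2 and the simplices of K are:

  0-simplices (7): [1], [2], [3], [4], [5], [6], [7]
  1-simplices (21): [1,2], [1,3], [1,4], [1,5], [1,6], [1,7], [2,3], [2,4], [2,5], [2,6], [2,7], [3,4], [3,5], [3,6], [3,7], [4,5], [4,6], [4,7], [5,6], [5,7], [6,7]
  2-simplices (14): [1,2,3], [1,2,4], [1,3,5], [1,4,7], [1,5,6], [1,6,7], [2,3,6], [2,4,5], [2,5,7], [2,6,7], [3,4,6], [3,4,7], [3,5,7], [4,5,6]

so the chain groups are C_0 ≅ Z^7, C_1 ≅ Z^21, C_2 ≅ Z^14.

Boundary ∂_1: C_1 → C_0 maps an edge to its endpoints' difference, ∂[p,q] = q − p.
The 7×21 boundary matrix has rank 6 and Smith normal form diag(1,1,1,1,1,1).

∂_2: C_2 → C_1 sends each 2-simplex [p,q,r] to [q,r] − [p,r] + [p,q]. For instance
  ∂[3,4,7] = [4,7] − [3,7] + [3,4],
  ∂[1,2,4] = [2,4] − [1,4] + [1,2].
As a 21×14 matrix over Z this has rank 13, with invariant factors (1,1,1,1,1,1,1,1,1,1,1,1,1).

Reading off H_k = ker ∂_k / im ∂_{k+1}:

  H_0: rank C_0 − rank ∂_1 = 7 − 6 = 1, and the invariant factors of ∂_1 are all 1, so H_0 ≅ Z.

H_0 = Z.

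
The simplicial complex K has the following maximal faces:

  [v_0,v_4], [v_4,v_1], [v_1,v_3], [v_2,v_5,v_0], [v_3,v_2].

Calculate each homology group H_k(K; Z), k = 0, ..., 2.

We work with the vertex ordering v_0 < v_1 < v_2 < v_3 < v_4 < v_5. The simplices of K, each written with vertices in increasing order, are:

  0-simplices (6): [v_0], [v_1], [v_2], [v_3], [v_4], [v_5]
  1-simplices (7): [v_0,v_2], [v_0,v_4], [v_0,v_5], [v_1,v_3], [v_1,v_4], [v_2,v_3], [v_2,v_5]
  2-simplices (1): [v_0,v_2,v_5]

so the chain groups are C_0 ≅ Z^6, C_1 ≅ Z^7, C_2 ≅ Z^1.

The boundary map ∂_1: C_1 → C_0 is given by ∂[p,q] = [q] − [p]. For instance
  ∂[v_2,v_3] = [v_3] − [v_2].
The resulting 6×7 matrix has rank 5, and its Smith normal form has invariant factors (1,1,1,1,1).

Boundary ∂_2: C_2 → C_1 sends each 2-simplex [p,q,r] to [q,r] − [p,r] + [p,q]. For instance
  ∂[v_0,v_2,v_5] = [v_2,v_5] − [v_0,v_5] + [v_0,v_2].
The resulting 7×1 matrix has rank 1, and its Smith normal form has invariant factors (1).

From H_k ≅ ker(∂_k) / im(∂_{k+1}) we obtain:

  H_0: rank C_0 − rank ∂_1 = 6 − 5 = 1, and the invariant factors of ∂_1 are all 1, so H_0 = Z.
  H_1: rank ker ∂_1 − rank ∂_2 = (7 − 5) − 1 = 1, and the invariant factors of ∂_2 are all 1, so H_1 = Z.
  H_2: rank ker ∂_2 − rank ∂_3 = (1 − 1) − 0 = 0, and there is no ∂_3, so H_2 = 0.

H_0 ≅ Z,  H_1 ≅ Z,  H_2 = 0.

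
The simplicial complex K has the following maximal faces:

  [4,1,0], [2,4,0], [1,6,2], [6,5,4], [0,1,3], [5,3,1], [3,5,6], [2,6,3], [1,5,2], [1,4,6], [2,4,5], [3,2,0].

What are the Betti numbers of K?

b_0 = 1, b_1 = 0, b_2 = 0.

Order the vertices as 0 < 1 < 2 < 3 < 4 < 5 < 6. Listing each simplex with vertices in this order, K has dimension 2 with simplices:

  0-simplices (7): [0], [1], [2], [3], [4], [5], [6]
  1-simplices (18): [0,1], [0,2], [0,3], [0,4], [1,2], [1,3], [1,4], [1,5], [1,6], [2,3], [2,4], [2,5], [2,6], [3,5], [3,6], [4,5], [4,6], [5,6]
  2-simplices (12): [0,1,3], [0,1,4], [0,2,3], [0,2,4], [1,2,5], [1,2,6], [1,3,5], [1,4,6], [2,3,6], [2,4,5], [3,5,6], [4,5,6]

Hence C_0 ≅ Z^7, C_1 ≅ Z^18, C_2 ≅ Z^12.

Boundary ∂_1: C_1 → C_0 maps an edge to its endpoints' difference, ∂[p,q] = q − p.
As a 7×18 matrix over Z this has rank 6, with invariant factors (1,1,1,1,1,1).

The boundary map ∂_2: C_2 → C_1 sends each 2-simplex [p,q,r] to [q,r] − [p,r] + [p,q]. For instance
  ∂[1,2,5] = [2,5] − [1,5] + [1,2],
  ∂[1,4,6] = [4,6] − [1,6] + [1,4].
The 18×12 boundary matrix has rank 12 and Smith normal form diag(1,1,1,1,1,1,1,1,1,1,1,2).

Reading off H_k = ker ∂_k / im ∂_{k+1}:

  H_0: rank C_0 − rank ∂_1 = 7 − 6 = 1, and the invariant factors of ∂_1 are all 1, so H_0 = Z.
  H_1: rank ker ∂_1 − rank ∂_2 = (18 − 6) − 12 = 0, and ∂_2 has invariant factor 2 > 1, so H_1 = Z/2.
  H_2: rank ker ∂_2 − rank ∂_3 = (12 − 12) − 0 = 0, and there is no ∂_3, so H_2 = 0.

Hence the Betti numbers are b_0 = 1, b_1 = 0, b_2 = 0.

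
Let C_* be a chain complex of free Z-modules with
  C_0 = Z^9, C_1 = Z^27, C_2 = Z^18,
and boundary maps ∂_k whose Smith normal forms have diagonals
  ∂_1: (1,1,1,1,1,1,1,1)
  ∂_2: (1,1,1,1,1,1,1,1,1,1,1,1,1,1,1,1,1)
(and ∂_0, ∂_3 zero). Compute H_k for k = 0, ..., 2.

H_0 = Z,  H_1 = Z^2,  H_2 = Z.

H_0: b_0 = 9 − 0 − 8 = 1; torsion from ∂_1 factors > 1: none. So H_0 = Z.
H_1: b_1 = 27 − 8 − 17 = 2; torsion from ∂_2 factors > 1: none. So H_1 = Z^2.
H_2: b_2 = 18 − 17 − 0 = 1; torsion from ∂_3 factors > 1: none. So H_2 = Z.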